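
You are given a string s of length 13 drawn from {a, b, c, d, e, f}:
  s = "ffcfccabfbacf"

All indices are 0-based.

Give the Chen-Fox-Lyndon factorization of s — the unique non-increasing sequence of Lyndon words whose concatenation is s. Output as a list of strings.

["f", "f", "cf", "c", "c", "abfbacf"]

emit factor 1: 'f' (i=0, period=1)
emit factor 2: 'f' (i=1, period=1)
emit factor 3: 'cf' (i=2, period=2)
emit factor 4: 'c' (i=4, period=1)
emit factor 5: 'c' (i=5, period=1)
emit factor 6: 'abfbacf' (i=6, period=7)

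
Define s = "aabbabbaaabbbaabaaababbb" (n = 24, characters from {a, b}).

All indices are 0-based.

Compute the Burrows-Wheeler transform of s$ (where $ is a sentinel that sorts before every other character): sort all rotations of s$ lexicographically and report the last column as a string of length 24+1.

rank  rotation                   last
    0  $aabbabbaaabbbaabaaababbb  b
    1  aaababbb$aabbabbaaabbbaab  b
    2  aaabbbaabaaababbb$aabbabb  b
    3  aabaaababbb$aabbabbaaabbb  b
    4  aababbb$aabbabbaaabbbaaba  a
    5  aabbabbaaabbbaabaaababbb$  $
    6  aabbbaabaaababbb$aabbabba  a
    7  abaaababbb$aabbabbaaabbba  a
    8  ababbb$aabbabbaaabbbaabaa  a
    9  abbaaabbbaabaaababbb$aabb  b
   10  abbabbaaabbbaabaaababbb$a  a
   11  abbb$aabbabbaaabbbaabaaab  b
   12  abbbaabaaababbb$aabbabbaa  a
   13  b$aabbabbaaabbbaabaaababb  b
   14  baaababbb$aabbabbaaabbbaa  a
   15  baaabbbaabaaababbb$aabbab  b
   16  baabaaababbb$aabbabbaaabb  b
   17  babbaaabbbaabaaababbb$aab  b
   18  babbb$aabbabbaaabbbaabaaa  a
   19  bb$aabbabbaaabbbaabaaabab  b
   20  bbaaabbbaabaaababbb$aabba  a
   21  bbaabaaababbb$aabbabbaaab  b
   22  bbabbaaabbbaabaaababbb$aa  a
   23  bbb$aabbabbaaabbbaabaaaba  a
   24  bbbaabaaababbb$aabbabbaaa  a

bbbba$aaababababbbababaaa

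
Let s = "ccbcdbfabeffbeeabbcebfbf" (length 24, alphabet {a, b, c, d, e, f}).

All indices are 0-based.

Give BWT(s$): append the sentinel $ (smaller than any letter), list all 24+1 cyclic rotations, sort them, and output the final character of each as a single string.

rank  rotation                   last
    0  $ccbcdbfabeffbeeabbcebfbf  f
    1  abbcebfbf$ccbcdbfabeffbee  e
    2  abeffbeeabbcebfbf$ccbcdbf  f
    3  bbcebfbf$ccbcdbfabeffbeea  a
    4  bcdbfabeffbeeabbcebfbf$cc  c
    5  bcebfbf$ccbcdbfabeffbeeab  b
    6  beeabbcebfbf$ccbcdbfabeff  f
    7  beffbeeabbcebfbf$ccbcdbfa  a
    8  bf$ccbcdbfabeffbeeabbcebf  f
    9  bfabeffbeeabbcebfbf$ccbcd  d
   10  bfbf$ccbcdbfabeffbeeabbce  e
   11  cbcdbfabeffbeeabbcebfbf$c  c
   12  ccbcdbfabeffbeeabbcebfbf$  $
   13  cdbfabeffbeeabbcebfbf$ccb  b
   14  cebfbf$ccbcdbfabeffbeeabb  b
   15  dbfabeffbeeabbcebfbf$ccbc  c
   16  eabbcebfbf$ccbcdbfabeffbe  e
   17  ebfbf$ccbcdbfabeffbeeabbc  c
   18  eeabbcebfbf$ccbcdbfabeffb  b
   19  effbeeabbcebfbf$ccbcdbfab  b
   20  f$ccbcdbfabeffbeeabbcebfb  b
   21  fabeffbeeabbcebfbf$ccbcdb  b
   22  fbeeabbcebfbf$ccbcdbfabef  f
   23  fbf$ccbcdbfabeffbeeabbceb  b
   24  ffbeeabbcebfbf$ccbcdbfabe  e

fefacbfafdec$bbcecbbbbfbe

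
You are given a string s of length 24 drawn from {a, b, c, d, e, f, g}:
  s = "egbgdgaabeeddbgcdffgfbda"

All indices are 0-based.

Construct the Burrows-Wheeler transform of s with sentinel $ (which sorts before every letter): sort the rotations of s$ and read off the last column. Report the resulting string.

rank  rotation                   last
    0  $egbgdgaabeeddbgcdffgfbda  a
    1  a$egbgdgaabeeddbgcdffgfbd  d
    2  aabeeddbgcdffgfbda$egbgdg  g
    3  abeeddbgcdffgfbda$egbgdga  a
    4  bda$egbgdgaabeeddbgcdffgf  f
    5  beeddbgcdffgfbda$egbgdgaa  a
    6  bgcdffgfbda$egbgdgaabeedd  d
    7  bgdgaabeeddbgcdffgfbda$eg  g
    8  cdffgfbda$egbgdgaabeeddbg  g
    9  da$egbgdgaabeeddbgcdffgfb  b
   10  dbgcdffgfbda$egbgdgaabeed  d
   11  ddbgcdffgfbda$egbgdgaabee  e
   12  dffgfbda$egbgdgaabeeddbgc  c
   13  dgaabeeddbgcdffgfbda$egbg  g
   14  eddbgcdffgfbda$egbgdgaabe  e
   15  eeddbgcdffgfbda$egbgdgaab  b
   16  egbgdgaabeeddbgcdffgfbda$  $
   17  fbda$egbgdgaabeeddbgcdffg  g
   18  ffgfbda$egbgdgaabeeddbgcd  d
   19  fgfbda$egbgdgaabeeddbgcdf  f
   20  gaabeeddbgcdffgfbda$egbgd  d
   21  gbgdgaabeeddbgcdffgfbda$e  e
   22  gcdffgfbda$egbgdgaabeeddb  b
   23  gdgaabeeddbgcdffgfbda$egb  b
   24  gfbda$egbgdgaabeeddbgcdff  f

adgafadggbdecgeb$gdfdebbf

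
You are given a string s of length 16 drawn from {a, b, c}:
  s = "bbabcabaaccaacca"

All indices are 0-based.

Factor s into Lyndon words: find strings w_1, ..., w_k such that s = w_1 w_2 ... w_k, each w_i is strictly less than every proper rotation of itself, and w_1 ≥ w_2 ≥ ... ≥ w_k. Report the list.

emit factor 1: 'b' (i=0, period=1)
emit factor 2: 'b' (i=1, period=1)
emit factor 3: 'abc' (i=2, period=3)
emit factor 4: 'ab' (i=5, period=2)
emit factor 5: 'aacc' (i=7, period=4)
emit factor 6: 'aacc' (i=11, period=4)
emit factor 7: 'a' (i=15, period=1)

["b", "b", "abc", "ab", "aacc", "aacc", "a"]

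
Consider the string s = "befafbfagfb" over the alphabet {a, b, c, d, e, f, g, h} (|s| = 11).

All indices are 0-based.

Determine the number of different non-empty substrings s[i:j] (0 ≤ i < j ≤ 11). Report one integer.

sorted suffixes:
  #0 SA[0]=3  'afbfagfb'
  #1 SA[1]=7  'agfb'
  #2 SA[2]=10  'b'
  #3 SA[3]=0  'befafbfagfb'
  #4 SA[4]=5  'bfagfb'
  #5 SA[5]=1  'efafbfagfb'
  #6 SA[6]=2  'fafbfagfb'
  #7 SA[7]=6  'fagfb'
  #8 SA[8]=9  'fb'
  #9 SA[9]=4  'fbfagfb'
  #10 SA[10]=8  'gfb'

SA = [3, 7, 10, 0, 5, 1, 2, 6, 9, 4, 8]
rank  pair      lcp
   1  s[3:],s[7:]  1  'a'
   2  s[7:],s[10:]  0  ''
   3  s[10:],s[0:]  1  'b'
   4  s[0:],s[5:]  1  'b'
   5  s[5:],s[1:]  0  ''
   6  s[1:],s[2:]  0  ''
   7  s[2:],s[6:]  2  'fa'
   8  s[6:],s[9:]  1  'f'
   9  s[9:],s[4:]  2  'fb'
  10  s[4:],s[8:]  0  ''

n(n+1)/2 = 11·12/2 = 66
Σ LCP = 0 + 1 + 0 + 1 + 1 + 0 + 0 + 2 + 1 + 2 + 0 = 8
distinct = 66 − 8 = 58

58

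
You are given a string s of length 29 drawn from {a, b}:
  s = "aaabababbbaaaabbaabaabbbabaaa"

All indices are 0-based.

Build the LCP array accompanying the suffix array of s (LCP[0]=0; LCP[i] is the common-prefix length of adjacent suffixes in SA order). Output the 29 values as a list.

[0, 1, 2, 3, 3, 4, 2, 4, 3, 4, 1, 4, 3, 4, 2, 3, 5, 0, 4, 3, 4, 2, 4, 3, 1, 4, 3, 2, 4]

sorted suffixes:
  #0 SA[0]=28  'a'
  #1 SA[1]=27  'aa'
  #2 SA[2]=26  'aaa'
  #3 SA[3]=10  'aaaabbaabaabbbabaaa'
  #4 SA[4]=0  'aaabababbbaaaabbaabaabbbabaaa'
  #5 SA[5]=11  'aaabbaabaabbbabaaa'
  #6 SA[6]=16  'aabaabbbabaaa'
  #7 SA[7]=1  'aabababbbaaaabbaabaabbbabaaa'
  #8 SA[8]=12  'aabbaabaabbbabaaa'
  #9 SA[9]=19  'aabbbabaaa'
  #10 SA[10]=24  'abaaa'
  #11 SA[11]=17  'abaabbbabaaa'
  #12 SA[12]=2  'abababbbaaaabbaabaabbbabaaa'
  #13 SA[13]=4  'ababbbaaaabbaabaabbbabaaa'
  #14 SA[14]=13  'abbaabaabbbabaaa'
  #15 SA[15]=6  'abbbaaaabbaabaabbbabaaa'
  #16 SA[16]=20  'abbbabaaa'
  #17 SA[17]=25  'baaa'
  #18 SA[18]=9  'baaaabbaabaabbbabaaa'
  #19 SA[19]=15  'baabaabbbabaaa'
  #20 SA[20]=18  'baabbbabaaa'
  #21 SA[21]=23  'babaaa'
  #22 SA[22]=3  'bababbbaaaabbaabaabbbabaaa'
  #23 SA[23]=5  'babbbaaaabbaabaabbbabaaa'
  #24 SA[24]=8  'bbaaaabbaabaabbbabaaa'
  #25 SA[25]=14  'bbaabaabbbabaaa'
  #26 SA[26]=22  'bbabaaa'
  #27 SA[27]=7  'bbbaaaabbaabaabbbabaaa'
  #28 SA[28]=21  'bbbabaaa'

SA = [28, 27, 26, 10, 0, 11, 16, 1, 12, 19, 24, 17, 2, 4, 13, 6, 20, 25, 9, 15, 18, 23, 3, 5, 8, 14, 22, 7, 21]
[i] adj suffixes → lcp
  [1] 28/27 → 1 ('a')
  [2] 27/26 → 2 ('aa')
  [3] 26/10 → 3 ('aaa')
  [4] 10/0 → 3 ('aaa')
  [5] 0/11 → 4 ('aaab')
  [6] 11/16 → 2 ('aa')
  [7] 16/1 → 4 ('aaba')
  [8] 1/12 → 3 ('aab')
  [9] 12/19 → 4 ('aabb')
  [10] 19/24 → 1 ('a')
  [11] 24/17 → 4 ('abaa')
  [12] 17/2 → 3 ('aba')
  [13] 2/4 → 4 ('abab')
  [14] 4/13 → 2 ('ab')
  [15] 13/6 → 3 ('abb')
  [16] 6/20 → 5 ('abbba')
  [17] 20/25 → 0 ('')
  [18] 25/9 → 4 ('baaa')
  [19] 9/15 → 3 ('baa')
  [20] 15/18 → 4 ('baab')
  [21] 18/23 → 2 ('ba')
  [22] 23/3 → 4 ('baba')
  [23] 3/5 → 3 ('bab')
  [24] 5/8 → 1 ('b')
  [25] 8/14 → 4 ('bbaa')
  [26] 14/22 → 3 ('bba')
  [27] 22/7 → 2 ('bb')
  [28] 7/21 → 4 ('bbba')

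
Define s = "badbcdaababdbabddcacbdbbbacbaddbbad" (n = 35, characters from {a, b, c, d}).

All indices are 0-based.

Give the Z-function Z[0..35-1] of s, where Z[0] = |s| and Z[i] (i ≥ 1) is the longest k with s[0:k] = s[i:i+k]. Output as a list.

[35, 0, 0, 1, 0, 0, 0, 0, 2, 0, 1, 0, 2, 0, 1, 0, 0, 0, 0, 0, 1, 0, 1, 1, 2, 0, 0, 3, 0, 0, 0, 1, 3, 0, 0]

Z[0]=35
i=1: outside box; Z[1]=0
i=2: outside box; Z[2]=0
i=3: outside box; Z[3]=1 extend→box=[3,4)
i=4: outside box; Z[4]=0
i=5: outside box; Z[5]=0
i=6: outside box; Z[6]=0
i=7: outside box; Z[7]=0
i=8: outside box; Z[8]=2 extend→box=[8,10)
i=9: min(r-i=1, Z[1]=0)=0; Z[9]=0
i=10: outside box; Z[10]=1 extend→box=[10,11)
i=11: outside box; Z[11]=0
i=12: outside box; Z[12]=2 extend→box=[12,14)
i=13: min(r-i=1, Z[1]=0)=0; Z[13]=0
i=14: outside box; Z[14]=1 extend→box=[14,15)
i=15: outside box; Z[15]=0
i=16: outside box; Z[16]=0
i=17: outside box; Z[17]=0
i=18: outside box; Z[18]=0
i=19: outside box; Z[19]=0
i=20: outside box; Z[20]=1 extend→box=[20,21)
i=21: outside box; Z[21]=0
i=22: outside box; Z[22]=1 extend→box=[22,23)
i=23: outside box; Z[23]=1 extend→box=[23,24)
i=24: outside box; Z[24]=2 extend→box=[24,26)
i=25: min(r-i=1, Z[1]=0)=0; Z[25]=0
i=26: outside box; Z[26]=0
i=27: outside box; Z[27]=3 extend→box=[27,30)
i=28: min(r-i=2, Z[1]=0)=0; Z[28]=0
i=29: min(r-i=1, Z[2]=0)=0; Z[29]=0
i=30: outside box; Z[30]=0
i=31: outside box; Z[31]=1 extend→box=[31,32)
i=32: outside box; Z[32]=3 extend→box=[32,35)
i=33: min(r-i=2, Z[1]=0)=0; Z[33]=0
i=34: min(r-i=1, Z[2]=0)=0; Z[34]=0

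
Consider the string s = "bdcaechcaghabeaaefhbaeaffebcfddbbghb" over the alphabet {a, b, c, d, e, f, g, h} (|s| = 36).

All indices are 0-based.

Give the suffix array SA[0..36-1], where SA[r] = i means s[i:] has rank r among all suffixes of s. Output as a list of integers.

[14, 11, 20, 3, 15, 22, 8, 35, 19, 31, 26, 0, 12, 32, 2, 7, 27, 5, 30, 1, 29, 13, 21, 25, 4, 16, 28, 24, 23, 17, 9, 33, 10, 34, 18, 6]

sorted suffixes:
  #0 SA[0]=14  'aaefhbaeaffebcfddbbghb'
  #1 SA[1]=11  'abeaaefhbaeaffebcfddbbghb'
  #2 SA[2]=20  'aeaffebcfddbbghb'
  #3 SA[3]=3  'aechcaghabeaaefhbaeaffebcfddbbghb'
  #4 SA[4]=15  'aefhbaeaffebcfddbbghb'
  #5 SA[5]=22  'affebcfddbbghb'
  #6 SA[6]=8  'aghabeaaefhbaeaffebcfddbbghb'
  #7 SA[7]=35  'b'
  #8 SA[8]=19  'baeaffebcfddbbghb'
  #9 SA[9]=31  'bbghb'
  #10 SA[10]=26  'bcfddbbghb'
  #11 SA[11]=0  'bdcaechcaghabeaaefhbaeaffebcfddbbghb'
  #12 SA[12]=12  'beaaefhbaeaffebcfddbbghb'
  #13 SA[13]=32  'bghb'
  #14 SA[14]=2  'caechcaghabeaaefhbaeaffebcfddbbghb'
  #15 SA[15]=7  'caghabeaaefhbaeaffebcfddbbghb'
  #16 SA[16]=27  'cfddbbghb'
  #17 SA[17]=5  'chcaghabeaaefhbaeaffebcfddbbghb'
  #18 SA[18]=30  'dbbghb'
  #19 SA[19]=1  'dcaechcaghabeaaefhbaeaffebcfddbbghb'
  #20 SA[20]=29  'ddbbghb'
  #21 SA[21]=13  'eaaefhbaeaffebcfddbbghb'
  #22 SA[22]=21  'eaffebcfddbbghb'
  #23 SA[23]=25  'ebcfddbbghb'
  #24 SA[24]=4  'echcaghabeaaefhbaeaffebcfddbbghb'
  #25 SA[25]=16  'efhbaeaffebcfddbbghb'
  #26 SA[26]=28  'fddbbghb'
  #27 SA[27]=24  'febcfddbbghb'
  #28 SA[28]=23  'ffebcfddbbghb'
  #29 SA[29]=17  'fhbaeaffebcfddbbghb'
  #30 SA[30]=9  'ghabeaaefhbaeaffebcfddbbghb'
  #31 SA[31]=33  'ghb'
  #32 SA[32]=10  'habeaaefhbaeaffebcfddbbghb'
  #33 SA[33]=34  'hb'
  #34 SA[34]=18  'hbaeaffebcfddbbghb'
  #35 SA[35]=6  'hcaghabeaaefhbaeaffebcfddbbghb'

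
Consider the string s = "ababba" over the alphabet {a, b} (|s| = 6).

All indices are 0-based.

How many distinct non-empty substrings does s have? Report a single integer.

15

rank→(start, suffix):
  0 → (5, 'a')
  1 → (0, 'ababba')
  2 → (2, 'abba')
  3 → (4, 'ba')
  4 → (1, 'babba')
  5 → (3, 'bba')

SA = [5, 0, 2, 4, 1, 3]
rank  pair      lcp
   1  s[5:],s[0:]  1  'a'
   2  s[0:],s[2:]  2  'ab'
   3  s[2:],s[4:]  0  ''
   4  s[4:],s[1:]  2  'ba'
   5  s[1:],s[3:]  1  'b'

n(n+1)/2 = 6·7/2 = 21
Σ LCP = 0 + 1 + 2 + 0 + 2 + 1 = 6
distinct = 21 − 6 = 15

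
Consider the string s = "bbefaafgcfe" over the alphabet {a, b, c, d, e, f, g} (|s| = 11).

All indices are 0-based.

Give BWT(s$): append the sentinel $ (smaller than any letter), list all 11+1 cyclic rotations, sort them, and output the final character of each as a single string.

rank  rotation      last
    0  $bbefaafgcfe  e
    1  aafgcfe$bbef  f
    2  afgcfe$bbefa  a
    3  bbefaafgcfe$  $
    4  befaafgcfe$b  b
    5  cfe$bbefaafg  g
    6  e$bbefaafgcf  f
    7  efaafgcfe$bb  b
    8  faafgcfe$bbe  e
    9  fe$bbefaafgc  c
   10  fgcfe$bbefaa  a
   11  gcfe$bbefaaf  f

efa$bgfbecaf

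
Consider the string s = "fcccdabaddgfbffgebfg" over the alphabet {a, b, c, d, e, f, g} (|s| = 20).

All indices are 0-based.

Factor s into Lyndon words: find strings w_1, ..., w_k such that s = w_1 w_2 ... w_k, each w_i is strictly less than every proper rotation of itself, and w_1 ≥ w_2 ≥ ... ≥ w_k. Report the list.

["f", "cccd", "abaddgfbffgebfg"]

emit factor 1: 'f' (i=0, period=1)
emit factor 2: 'cccd' (i=1, period=4)
emit factor 3: 'abaddgfbffgebfg' (i=5, period=15)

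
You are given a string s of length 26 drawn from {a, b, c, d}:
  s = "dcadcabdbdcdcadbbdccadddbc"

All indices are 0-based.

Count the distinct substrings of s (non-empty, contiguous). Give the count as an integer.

309

rank→(start, suffix):
  0 → (5, 'abdbdcdcadbbdccadddbc')
  1 → (13, 'adbbdccadddbc')
  2 → (2, 'adcabdbdcdcadbbdccadddbc')
  3 → (20, 'adddbc')
  4 → (15, 'bbdccadddbc')
  5 → (24, 'bc')
  6 → (6, 'bdbdcdcadbbdccadddbc')
  7 → (16, 'bdccadddbc')
  8 → (8, 'bdcdcadbbdccadddbc')
  9 → (25, 'c')
  10 → (4, 'cabdbdcdcadbbdccadddbc')
  11 → (12, 'cadbbdccadddbc')
  12 → (1, 'cadcabdbdcdcadbbdccadddbc')
  13 → (19, 'cadddbc')
  14 → (18, 'ccadddbc')
  15 → (10, 'cdcadbbdccadddbc')
  16 → (14, 'dbbdccadddbc')
  17 → (23, 'dbc')
  18 → (7, 'dbdcdcadbbdccadddbc')
  19 → (3, 'dcabdbdcdcadbbdccadddbc')
  20 → (11, 'dcadbbdccadddbc')
  21 → (0, 'dcadcabdbdcdcadbbdccadddbc')
  22 → (17, 'dccadddbc')
  23 → (9, 'dcdcadbbdccadddbc')
  24 → (22, 'ddbc')
  25 → (21, 'dddbc')

SA = [5, 13, 2, 20, 15, 24, 6, 16, 8, 25, 4, 12, 1, 19, 18, 10, 14, 23, 7, 3, 11, 0, 17, 9, 22, 21]
[i] adj suffixes → lcp
  [1] 5/13 → 1 ('a')
  [2] 13/2 → 2 ('ad')
  [3] 2/20 → 2 ('ad')
  [4] 20/15 → 0 ('')
  [5] 15/24 → 1 ('b')
  [6] 24/6 → 1 ('b')
  [7] 6/16 → 2 ('bd')
  [8] 16/8 → 3 ('bdc')
  [9] 8/25 → 0 ('')
  [10] 25/4 → 1 ('c')
  [11] 4/12 → 2 ('ca')
  [12] 12/1 → 3 ('cad')
  [13] 1/19 → 3 ('cad')
  [14] 19/18 → 1 ('c')
  [15] 18/10 → 1 ('c')
  [16] 10/14 → 0 ('')
  [17] 14/23 → 2 ('db')
  [18] 23/7 → 2 ('db')
  [19] 7/3 → 1 ('d')
  [20] 3/11 → 3 ('dca')
  [21] 11/0 → 4 ('dcad')
  [22] 0/17 → 2 ('dc')
  [23] 17/9 → 2 ('dc')
  [24] 9/22 → 1 ('d')
  [25] 22/21 → 2 ('dd')

n(n+1)/2 = 26·27/2 = 351
Σ LCP = 0 + 1 + 2 + 2 + 0 + 1 + 1 + 2 + 3 + 0 + 1 + 2 + 3 + 3 + 1 + 1 + 0 + 2 + 2 + 1 + 3 + 4 + 2 + 2 + 1 + 2 = 42
distinct = 351 − 42 = 309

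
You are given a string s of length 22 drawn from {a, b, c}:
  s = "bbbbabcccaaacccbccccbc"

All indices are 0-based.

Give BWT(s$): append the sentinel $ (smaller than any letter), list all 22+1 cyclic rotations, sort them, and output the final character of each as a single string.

ccababbb$cacbccccccbcab

rank  rotation                 last
    0  $bbbbabcccaaacccbccccbc  c
    1  aaacccbccccbc$bbbbabccc  c
    2  aacccbccccbc$bbbbabccca  a
    3  abcccaaacccbccccbc$bbbb  b
    4  acccbccccbc$bbbbabcccaa  a
    5  babcccaaacccbccccbc$bbb  b
    6  bbabcccaaacccbccccbc$bb  b
    7  bbbabcccaaacccbccccbc$b  b
    8  bbbbabcccaaacccbccccbc$  $
    9  bc$bbbbabcccaaacccbcccc  c
   10  bcccaaacccbccccbc$bbbba  a
   11  bccccbc$bbbbabcccaaaccc  c
   12  c$bbbbabcccaaacccbccccb  b
   13  caaacccbccccbc$bbbbabcc  c
   14  cbc$bbbbabcccaaacccbccc  c
   15  cbccccbc$bbbbabcccaaacc  c
   16  ccaaacccbccccbc$bbbbabc  c
   17  ccbc$bbbbabcccaaacccbcc  c
   18  ccbccccbc$bbbbabcccaaac  c
   19  cccaaacccbccccbc$bbbbab  b
   20  cccbc$bbbbabcccaaacccbc  c
   21  cccbccccbc$bbbbabcccaaa  a
   22  ccccbc$bbbbabcccaaacccb  b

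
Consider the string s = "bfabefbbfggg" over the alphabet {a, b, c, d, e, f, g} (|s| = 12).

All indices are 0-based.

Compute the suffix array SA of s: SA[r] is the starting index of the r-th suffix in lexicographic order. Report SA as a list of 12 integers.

rank | idx | suffix
   0 |   2 | abefbbfggg
   1 |   6 | bbfggg
   2 |   3 | befbbfggg
   3 |   0 | bfabefbbfggg
   4 |   7 | bfggg
   5 |   4 | efbbfggg
   6 |   1 | fabefbbfggg
   7 |   5 | fbbfggg
   8 |   8 | fggg
   9 |  11 | g
  10 |  10 | gg
  11 |   9 | ggg

[2, 6, 3, 0, 7, 4, 1, 5, 8, 11, 10, 9]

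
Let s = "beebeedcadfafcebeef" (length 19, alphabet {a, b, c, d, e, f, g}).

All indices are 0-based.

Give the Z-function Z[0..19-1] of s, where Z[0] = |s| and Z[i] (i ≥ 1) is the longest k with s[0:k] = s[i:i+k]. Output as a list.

Z[0]=19
i=1: i≥r, start 0; Z[1]=0
i=2: i≥r, start 0; Z[2]=0
i=3: i≥r, start 0; Z[3]=3 scan→box=[3,6)
i=4: min(r-i=2, Z[1]=0)=0; Z[4]=0
i=5: min(r-i=1, Z[2]=0)=0; Z[5]=0
i=6: i≥r, start 0; Z[6]=0
i=7: i≥r, start 0; Z[7]=0
i=8: i≥r, start 0; Z[8]=0
i=9: i≥r, start 0; Z[9]=0
i=10: i≥r, start 0; Z[10]=0
i=11: i≥r, start 0; Z[11]=0
i=12: i≥r, start 0; Z[12]=0
i=13: i≥r, start 0; Z[13]=0
i=14: i≥r, start 0; Z[14]=0
i=15: i≥r, start 0; Z[15]=3 scan→box=[15,18)
i=16: min(r-i=2, Z[1]=0)=0; Z[16]=0
i=17: min(r-i=1, Z[2]=0)=0; Z[17]=0
i=18: i≥r, start 0; Z[18]=0

[19, 0, 0, 3, 0, 0, 0, 0, 0, 0, 0, 0, 0, 0, 0, 3, 0, 0, 0]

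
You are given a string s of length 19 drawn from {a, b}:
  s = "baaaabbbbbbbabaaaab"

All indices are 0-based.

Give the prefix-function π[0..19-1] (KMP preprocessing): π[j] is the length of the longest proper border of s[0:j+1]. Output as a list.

[0, 0, 0, 0, 0, 1, 1, 1, 1, 1, 1, 1, 2, 1, 2, 3, 4, 5, 6]

π[0] = 0
j=1 s[j]='a': π[1]=0 (border '')
j=2 s[j]='a': π[2]=0 (border '')
j=3 s[j]='a': π[3]=0 (border '')
j=4 s[j]='a': π[4]=0 (border '')
j=5 s[j]='b': π[5]=1 (border 'b')
j=6 s[j]='b': k: 1→0; π[6]=1 (border 'b')
j=7 s[j]='b': k: 1→0; π[7]=1 (border 'b')
j=8 s[j]='b': k: 1→0; π[8]=1 (border 'b')
j=9 s[j]='b': k: 1→0; π[9]=1 (border 'b')
j=10 s[j]='b': k: 1→0; π[10]=1 (border 'b')
j=11 s[j]='b': k: 1→0; π[11]=1 (border 'b')
j=12 s[j]='a': π[12]=2 (border 'ba')
j=13 s[j]='b': k: 2→0; π[13]=1 (border 'b')
j=14 s[j]='a': π[14]=2 (border 'ba')
j=15 s[j]='a': π[15]=3 (border 'baa')
j=16 s[j]='a': π[16]=4 (border 'baaa')
j=17 s[j]='a': π[17]=5 (border 'baaaa')
j=18 s[j]='b': π[18]=6 (border 'baaaab')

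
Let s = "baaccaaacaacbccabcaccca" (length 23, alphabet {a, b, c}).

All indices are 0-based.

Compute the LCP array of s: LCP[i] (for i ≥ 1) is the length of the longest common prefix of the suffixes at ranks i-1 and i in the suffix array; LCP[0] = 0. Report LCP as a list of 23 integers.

[0, 1, 2, 3, 3, 1, 1, 2, 2, 3, 0, 1, 2, 0, 2, 3, 2, 2, 1, 1, 3, 3, 2]

rank→(start, suffix):
  0 → (22, 'a')
  1 → (5, 'aaacaacbccabcaccca')
  2 → (6, 'aacaacbccabcaccca')
  3 → (9, 'aacbccabcaccca')
  4 → (1, 'aaccaaacaacbccabcaccca')
  5 → (15, 'abcaccca')
  6 → (7, 'acaacbccabcaccca')
  7 → (10, 'acbccabcaccca')
  8 → (2, 'accaaacaacbccabcaccca')
  9 → (18, 'accca')
  10 → (0, 'baaccaaacaacbccabcaccca')
  11 → (16, 'bcaccca')
  12 → (12, 'bccabcaccca')
  13 → (21, 'ca')
  14 → (4, 'caaacaacbccabcaccca')
  15 → (8, 'caacbccabcaccca')
  16 → (14, 'cabcaccca')
  17 → (17, 'caccca')
  18 → (11, 'cbccabcaccca')
  19 → (20, 'cca')
  20 → (3, 'ccaaacaacbccabcaccca')
  21 → (13, 'ccabcaccca')
  22 → (19, 'ccca')

SA = [22, 5, 6, 9, 1, 15, 7, 10, 2, 18, 0, 16, 12, 21, 4, 8, 14, 17, 11, 20, 3, 13, 19]
[i] adj suffixes → lcp
  [1] 22/5 → 1 ('a')
  [2] 5/6 → 2 ('aa')
  [3] 6/9 → 3 ('aac')
  [4] 9/1 → 3 ('aac')
  [5] 1/15 → 1 ('a')
  [6] 15/7 → 1 ('a')
  [7] 7/10 → 2 ('ac')
  [8] 10/2 → 2 ('ac')
  [9] 2/18 → 3 ('acc')
  [10] 18/0 → 0 ('')
  [11] 0/16 → 1 ('b')
  [12] 16/12 → 2 ('bc')
  [13] 12/21 → 0 ('')
  [14] 21/4 → 2 ('ca')
  [15] 4/8 → 3 ('caa')
  [16] 8/14 → 2 ('ca')
  [17] 14/17 → 2 ('ca')
  [18] 17/11 → 1 ('c')
  [19] 11/20 → 1 ('c')
  [20] 20/3 → 3 ('cca')
  [21] 3/13 → 3 ('cca')
  [22] 13/19 → 2 ('cc')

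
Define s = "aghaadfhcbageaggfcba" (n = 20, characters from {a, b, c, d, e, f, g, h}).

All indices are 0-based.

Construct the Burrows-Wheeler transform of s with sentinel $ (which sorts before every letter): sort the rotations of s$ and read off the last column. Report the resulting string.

abhabe$ccfhaggdagaagf

rank  rotation               last
    0  $aghaadfhcbageaggfcba  a
    1  a$aghaadfhcbageaggfcb  b
    2  aadfhcbageaggfcba$agh  h
    3  adfhcbageaggfcba$agha  a
    4  ageaggfcba$aghaadfhcb  b
    5  aggfcba$aghaadfhcbage  e
    6  aghaadfhcbageaggfcba$  $
    7  ba$aghaadfhcbageaggfc  c
    8  bageaggfcba$aghaadfhc  c
    9  cba$aghaadfhcbageaggf  f
   10  cbageaggfcba$aghaadfh  h
   11  dfhcbageaggfcba$aghaa  a
   12  eaggfcba$aghaadfhcbag  g
   13  fcba$aghaadfhcbageagg  g
   14  fhcbageaggfcba$aghaad  d
   15  geaggfcba$aghaadfhcba  a
   16  gfcba$aghaadfhcbageag  g
   17  ggfcba$aghaadfhcbagea  a
   18  ghaadfhcbageaggfcba$a  a
   19  haadfhcbageaggfcba$ag  g
   20  hcbageaggfcba$aghaadf  f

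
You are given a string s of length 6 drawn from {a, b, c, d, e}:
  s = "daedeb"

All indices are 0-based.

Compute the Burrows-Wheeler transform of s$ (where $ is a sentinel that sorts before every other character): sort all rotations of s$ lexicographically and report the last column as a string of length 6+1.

bde$eda

rank  rotation last
    0  $daedeb  b
    1  aedeb$d  d
    2  b$daede  e
    3  daedeb$  $
    4  deb$dae  e
    5  eb$daed  d
    6  edeb$da  a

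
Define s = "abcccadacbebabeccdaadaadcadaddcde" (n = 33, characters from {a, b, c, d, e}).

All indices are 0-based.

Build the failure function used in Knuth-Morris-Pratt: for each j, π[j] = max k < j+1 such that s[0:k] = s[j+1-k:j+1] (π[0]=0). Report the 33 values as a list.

π[0] = 0
j=1 s[j]='b': π[1]=0 (border '')
j=2 s[j]='c': π[2]=0 (border '')
j=3 s[j]='c': π[3]=0 (border '')
j=4 s[j]='c': π[4]=0 (border '')
j=5 s[j]='a': π[5]=1 (border 'a')
j=6 s[j]='d': k: 1→0; π[6]=0 (border '')
j=7 s[j]='a': π[7]=1 (border 'a')
j=8 s[j]='c': k: 1→0; π[8]=0 (border '')
j=9 s[j]='b': π[9]=0 (border '')
j=10 s[j]='e': π[10]=0 (border '')
j=11 s[j]='b': π[11]=0 (border '')
j=12 s[j]='a': π[12]=1 (border 'a')
j=13 s[j]='b': π[13]=2 (border 'ab')
j=14 s[j]='e': k: 2→0; π[14]=0 (border '')
j=15 s[j]='c': π[15]=0 (border '')
j=16 s[j]='c': π[16]=0 (border '')
j=17 s[j]='d': π[17]=0 (border '')
j=18 s[j]='a': π[18]=1 (border 'a')
j=19 s[j]='a': k: 1→0; π[19]=1 (border 'a')
j=20 s[j]='d': k: 1→0; π[20]=0 (border '')
j=21 s[j]='a': π[21]=1 (border 'a')
j=22 s[j]='a': k: 1→0; π[22]=1 (border 'a')
j=23 s[j]='d': k: 1→0; π[23]=0 (border '')
j=24 s[j]='c': π[24]=0 (border '')
j=25 s[j]='a': π[25]=1 (border 'a')
j=26 s[j]='d': k: 1→0; π[26]=0 (border '')
j=27 s[j]='a': π[27]=1 (border 'a')
j=28 s[j]='d': k: 1→0; π[28]=0 (border '')
j=29 s[j]='d': π[29]=0 (border '')
j=30 s[j]='c': π[30]=0 (border '')
j=31 s[j]='d': π[31]=0 (border '')
j=32 s[j]='e': π[32]=0 (border '')

[0, 0, 0, 0, 0, 1, 0, 1, 0, 0, 0, 0, 1, 2, 0, 0, 0, 0, 1, 1, 0, 1, 1, 0, 0, 1, 0, 1, 0, 0, 0, 0, 0]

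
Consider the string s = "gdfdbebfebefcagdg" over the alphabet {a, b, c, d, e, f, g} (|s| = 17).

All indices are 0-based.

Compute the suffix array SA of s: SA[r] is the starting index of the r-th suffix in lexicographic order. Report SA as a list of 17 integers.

[13, 4, 9, 6, 12, 3, 1, 15, 8, 5, 10, 11, 2, 7, 16, 0, 14]

rank→(start, suffix):
  0 → (13, 'agdg')
  1 → (4, 'bebfebefcagdg')
  2 → (9, 'befcagdg')
  3 → (6, 'bfebefcagdg')
  4 → (12, 'cagdg')
  5 → (3, 'dbebfebefcagdg')
  6 → (1, 'dfdbebfebefcagdg')
  7 → (15, 'dg')
  8 → (8, 'ebefcagdg')
  9 → (5, 'ebfebefcagdg')
  10 → (10, 'efcagdg')
  11 → (11, 'fcagdg')
  12 → (2, 'fdbebfebefcagdg')
  13 → (7, 'febefcagdg')
  14 → (16, 'g')
  15 → (0, 'gdfdbebfebefcagdg')
  16 → (14, 'gdg')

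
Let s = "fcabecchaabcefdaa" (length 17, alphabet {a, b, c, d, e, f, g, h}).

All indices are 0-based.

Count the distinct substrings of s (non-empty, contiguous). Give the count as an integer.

141

sorted suffixes:
  #0 SA[0]=16  'a'
  #1 SA[1]=15  'aa'
  #2 SA[2]=8  'aabcefdaa'
  #3 SA[3]=9  'abcefdaa'
  #4 SA[4]=2  'abecchaabcefdaa'
  #5 SA[5]=10  'bcefdaa'
  #6 SA[6]=3  'becchaabcefdaa'
  #7 SA[7]=1  'cabecchaabcefdaa'
  #8 SA[8]=5  'cchaabcefdaa'
  #9 SA[9]=11  'cefdaa'
  #10 SA[10]=6  'chaabcefdaa'
  #11 SA[11]=14  'daa'
  #12 SA[12]=4  'ecchaabcefdaa'
  #13 SA[13]=12  'efdaa'
  #14 SA[14]=0  'fcabecchaabcefdaa'
  #15 SA[15]=13  'fdaa'
  #16 SA[16]=7  'haabcefdaa'

SA = [16, 15, 8, 9, 2, 10, 3, 1, 5, 11, 6, 14, 4, 12, 0, 13, 7]
rank  pair      lcp
   1  s[16:],s[15:]  1  'a'
   2  s[15:],s[8:]  2  'aa'
   3  s[8:],s[9:]  1  'a'
   4  s[9:],s[2:]  2  'ab'
   5  s[2:],s[10:]  0  ''
   6  s[10:],s[3:]  1  'b'
   7  s[3:],s[1:]  0  ''
   8  s[1:],s[5:]  1  'c'
   9  s[5:],s[11:]  1  'c'
  10  s[11:],s[6:]  1  'c'
  11  s[6:],s[14:]  0  ''
  12  s[14:],s[4:]  0  ''
  13  s[4:],s[12:]  1  'e'
  14  s[12:],s[0:]  0  ''
  15  s[0:],s[13:]  1  'f'
  16  s[13:],s[7:]  0  ''

n(n+1)/2 = 17·18/2 = 153
Σ LCP = 0 + 1 + 2 + 1 + 2 + 0 + 1 + 0 + 1 + 1 + 1 + 0 + 0 + 1 + 0 + 1 + 0 = 12
distinct = 153 − 12 = 141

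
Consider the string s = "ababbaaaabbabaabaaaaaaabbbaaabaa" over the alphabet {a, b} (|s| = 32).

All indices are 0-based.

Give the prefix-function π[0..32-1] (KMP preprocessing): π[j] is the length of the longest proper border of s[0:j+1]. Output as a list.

π[0] = 0
j=1 s[j]='b': π[1]=0 (border '')
j=2 s[j]='a': π[2]=1 (border 'a')
j=3 s[j]='b': π[3]=2 (border 'ab')
j=4 s[j]='b': k: 2→0; π[4]=0 (border '')
j=5 s[j]='a': π[5]=1 (border 'a')
j=6 s[j]='a': k: 1→0; π[6]=1 (border 'a')
j=7 s[j]='a': k: 1→0; π[7]=1 (border 'a')
j=8 s[j]='a': k: 1→0; π[8]=1 (border 'a')
j=9 s[j]='b': π[9]=2 (border 'ab')
j=10 s[j]='b': k: 2→0; π[10]=0 (border '')
j=11 s[j]='a': π[11]=1 (border 'a')
j=12 s[j]='b': π[12]=2 (border 'ab')
j=13 s[j]='a': π[13]=3 (border 'aba')
j=14 s[j]='a': k: 3→1→0; π[14]=1 (border 'a')
j=15 s[j]='b': π[15]=2 (border 'ab')
j=16 s[j]='a': π[16]=3 (border 'aba')
j=17 s[j]='a': k: 3→1→0; π[17]=1 (border 'a')
j=18 s[j]='a': k: 1→0; π[18]=1 (border 'a')
j=19 s[j]='a': k: 1→0; π[19]=1 (border 'a')
j=20 s[j]='a': k: 1→0; π[20]=1 (border 'a')
j=21 s[j]='a': k: 1→0; π[21]=1 (border 'a')
j=22 s[j]='a': k: 1→0; π[22]=1 (border 'a')
j=23 s[j]='b': π[23]=2 (border 'ab')
j=24 s[j]='b': k: 2→0; π[24]=0 (border '')
j=25 s[j]='b': π[25]=0 (border '')
j=26 s[j]='a': π[26]=1 (border 'a')
j=27 s[j]='a': k: 1→0; π[27]=1 (border 'a')
j=28 s[j]='a': k: 1→0; π[28]=1 (border 'a')
j=29 s[j]='b': π[29]=2 (border 'ab')
j=30 s[j]='a': π[30]=3 (border 'aba')
j=31 s[j]='a': k: 3→1→0; π[31]=1 (border 'a')

[0, 0, 1, 2, 0, 1, 1, 1, 1, 2, 0, 1, 2, 3, 1, 2, 3, 1, 1, 1, 1, 1, 1, 2, 0, 0, 1, 1, 1, 2, 3, 1]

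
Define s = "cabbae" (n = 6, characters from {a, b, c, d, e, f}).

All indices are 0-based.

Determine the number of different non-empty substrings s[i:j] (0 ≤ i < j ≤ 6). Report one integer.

19

rank | idx | suffix
   0 |   1 | abbae
   1 |   4 | ae
   2 |   3 | bae
   3 |   2 | bbae
   4 |   0 | cabbae
   5 |   5 | e

SA = [1, 4, 3, 2, 0, 5]
[i] adj suffixes → lcp
  [1] 1/4 → 1 ('a')
  [2] 4/3 → 0 ('')
  [3] 3/2 → 1 ('b')
  [4] 2/0 → 0 ('')
  [5] 0/5 → 0 ('')

n(n+1)/2 = 6·7/2 = 21
Σ LCP = 0 + 1 + 0 + 1 + 0 + 0 = 2
distinct = 21 − 2 = 19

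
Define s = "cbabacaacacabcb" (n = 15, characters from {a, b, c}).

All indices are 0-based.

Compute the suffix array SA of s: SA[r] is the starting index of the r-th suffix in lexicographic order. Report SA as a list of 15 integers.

sorted suffixes:
  #0 SA[0]=6  'aacacabcb'
  #1 SA[1]=2  'abacaacacabcb'
  #2 SA[2]=11  'abcb'
  #3 SA[3]=4  'acaacacabcb'
  #4 SA[4]=9  'acabcb'
  #5 SA[5]=7  'acacabcb'
  #6 SA[6]=14  'b'
  #7 SA[7]=1  'babacaacacabcb'
  #8 SA[8]=3  'bacaacacabcb'
  #9 SA[9]=12  'bcb'
  #10 SA[10]=5  'caacacabcb'
  #11 SA[11]=10  'cabcb'
  #12 SA[12]=8  'cacabcb'
  #13 SA[13]=13  'cb'
  #14 SA[14]=0  'cbabacaacacabcb'

[6, 2, 11, 4, 9, 7, 14, 1, 3, 12, 5, 10, 8, 13, 0]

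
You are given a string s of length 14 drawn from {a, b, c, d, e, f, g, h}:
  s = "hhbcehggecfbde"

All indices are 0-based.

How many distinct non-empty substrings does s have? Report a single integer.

98

rank | idx | suffix
   0 |   2 | bcehggecfbde
   1 |  11 | bde
   2 |   3 | cehggecfbde
   3 |   9 | cfbde
   4 |  12 | de
   5 |  13 | e
   6 |   8 | ecfbde
   7 |   4 | ehggecfbde
   8 |  10 | fbde
   9 |   7 | gecfbde
  10 |   6 | ggecfbde
  11 |   1 | hbcehggecfbde
  12 |   5 | hggecfbde
  13 |   0 | hhbcehggecfbde

SA = [2, 11, 3, 9, 12, 13, 8, 4, 10, 7, 6, 1, 5, 0]
[i] adj suffixes → lcp
  [1] 2/11 → 1 ('b')
  [2] 11/3 → 0 ('')
  [3] 3/9 → 1 ('c')
  [4] 9/12 → 0 ('')
  [5] 12/13 → 0 ('')
  [6] 13/8 → 1 ('e')
  [7] 8/4 → 1 ('e')
  [8] 4/10 → 0 ('')
  [9] 10/7 → 0 ('')
  [10] 7/6 → 1 ('g')
  [11] 6/1 → 0 ('')
  [12] 1/5 → 1 ('h')
  [13] 5/0 → 1 ('h')

n(n+1)/2 = 14·15/2 = 105
Σ LCP = 0 + 1 + 0 + 1 + 0 + 0 + 1 + 1 + 0 + 0 + 1 + 0 + 1 + 1 = 7
distinct = 105 − 7 = 98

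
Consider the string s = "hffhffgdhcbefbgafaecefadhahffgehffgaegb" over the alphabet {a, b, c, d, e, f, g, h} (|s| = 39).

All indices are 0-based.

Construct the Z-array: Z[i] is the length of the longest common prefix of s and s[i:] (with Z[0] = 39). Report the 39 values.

Z[0]=39
i=1: outside box; Z[1]=0
i=2: outside box; Z[2]=0
i=3: outside box; Z[3]=3 scan→box=[3,6)
i=4: min(r-i=2, Z[1]=0)=0; Z[4]=0
i=5: min(r-i=1, Z[2]=0)=0; Z[5]=0
i=6: outside box; Z[6]=0
i=7: outside box; Z[7]=0
i=8: outside box; Z[8]=1 scan→box=[8,9)
i=9: outside box; Z[9]=0
i=10: outside box; Z[10]=0
i=11: outside box; Z[11]=0
i=12: outside box; Z[12]=0
i=13: outside box; Z[13]=0
i=14: outside box; Z[14]=0
i=15: outside box; Z[15]=0
i=16: outside box; Z[16]=0
i=17: outside box; Z[17]=0
i=18: outside box; Z[18]=0
i=19: outside box; Z[19]=0
i=20: outside box; Z[20]=0
i=21: outside box; Z[21]=0
i=22: outside box; Z[22]=0
i=23: outside box; Z[23]=0
i=24: outside box; Z[24]=1 scan→box=[24,25)
i=25: outside box; Z[25]=0
i=26: outside box; Z[26]=3 scan→box=[26,29)
i=27: min(r-i=2, Z[1]=0)=0; Z[27]=0
i=28: min(r-i=1, Z[2]=0)=0; Z[28]=0
i=29: outside box; Z[29]=0
i=30: outside box; Z[30]=0
i=31: outside box; Z[31]=3 scan→box=[31,34)
i=32: min(r-i=2, Z[1]=0)=0; Z[32]=0
i=33: min(r-i=1, Z[2]=0)=0; Z[33]=0
i=34: outside box; Z[34]=0
i=35: outside box; Z[35]=0
i=36: outside box; Z[36]=0
i=37: outside box; Z[37]=0
i=38: outside box; Z[38]=0

[39, 0, 0, 3, 0, 0, 0, 0, 1, 0, 0, 0, 0, 0, 0, 0, 0, 0, 0, 0, 0, 0, 0, 0, 1, 0, 3, 0, 0, 0, 0, 3, 0, 0, 0, 0, 0, 0, 0]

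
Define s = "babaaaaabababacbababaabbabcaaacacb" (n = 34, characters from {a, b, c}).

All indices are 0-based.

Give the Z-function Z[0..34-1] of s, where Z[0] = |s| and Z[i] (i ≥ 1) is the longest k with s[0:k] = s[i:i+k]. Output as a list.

[34, 0, 2, 0, 0, 0, 0, 0, 4, 0, 4, 0, 2, 0, 0, 4, 0, 5, 0, 2, 0, 0, 1, 3, 0, 1, 0, 0, 0, 0, 0, 0, 0, 1]

Z[0]=34
i=1: outside box; Z[1]=0
i=2: outside box; Z[2]=2 extend→box=[2,4)
i=3: min(r-i=1, Z[1]=0)=0; Z[3]=0
i=4: outside box; Z[4]=0
i=5: outside box; Z[5]=0
i=6: outside box; Z[6]=0
i=7: outside box; Z[7]=0
i=8: outside box; Z[8]=4 extend→box=[8,12)
i=9: min(r-i=3, Z[1]=0)=0; Z[9]=0
i=10: min(r-i=2, Z[2]=2)=2; Z[10]=4 extend→box=[10,14)
i=11: min(r-i=3, Z[1]=0)=0; Z[11]=0
i=12: min(r-i=2, Z[2]=2)=2; Z[12]=2
i=13: min(r-i=1, Z[3]=0)=0; Z[13]=0
i=14: outside box; Z[14]=0
i=15: outside box; Z[15]=4 extend→box=[15,19)
i=16: min(r-i=3, Z[1]=0)=0; Z[16]=0
i=17: min(r-i=2, Z[2]=2)=2; Z[17]=5 extend→box=[17,22)
i=18: min(r-i=4, Z[1]=0)=0; Z[18]=0
i=19: min(r-i=3, Z[2]=2)=2; Z[19]=2
i=20: min(r-i=2, Z[3]=0)=0; Z[20]=0
i=21: min(r-i=1, Z[4]=0)=0; Z[21]=0
i=22: outside box; Z[22]=1 extend→box=[22,23)
i=23: outside box; Z[23]=3 extend→box=[23,26)
i=24: min(r-i=2, Z[1]=0)=0; Z[24]=0
i=25: min(r-i=1, Z[2]=2)=1; Z[25]=1
i=26: outside box; Z[26]=0
i=27: outside box; Z[27]=0
i=28: outside box; Z[28]=0
i=29: outside box; Z[29]=0
i=30: outside box; Z[30]=0
i=31: outside box; Z[31]=0
i=32: outside box; Z[32]=0
i=33: outside box; Z[33]=1 extend→box=[33,34)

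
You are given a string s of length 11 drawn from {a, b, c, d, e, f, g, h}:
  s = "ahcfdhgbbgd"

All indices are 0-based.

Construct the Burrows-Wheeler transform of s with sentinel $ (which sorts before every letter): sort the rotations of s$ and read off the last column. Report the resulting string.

d$gbhgfchbad

rank  rotation      last
    0  $ahcfdhgbbgd  d
    1  ahcfdhgbbgd$  $
    2  bbgd$ahcfdhg  g
    3  bgd$ahcfdhgb  b
    4  cfdhgbbgd$ah  h
    5  d$ahcfdhgbbg  g
    6  dhgbbgd$ahcf  f
    7  fdhgbbgd$ahc  c
    8  gbbgd$ahcfdh  h
    9  gd$ahcfdhgbb  b
   10  hcfdhgbbgd$a  a
   11  hgbbgd$ahcfd  d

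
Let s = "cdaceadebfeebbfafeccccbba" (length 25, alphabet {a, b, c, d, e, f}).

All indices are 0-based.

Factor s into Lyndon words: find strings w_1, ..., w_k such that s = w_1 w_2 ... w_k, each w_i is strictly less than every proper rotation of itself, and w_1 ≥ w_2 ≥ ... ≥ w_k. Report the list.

["cd", "aceadebfeebbfafeccccbb", "a"]

emit factor 1: 'cd' (i=0, period=2)
emit factor 2: 'aceadebfeebbfafeccccbb' (i=2, period=22)
emit factor 3: 'a' (i=24, period=1)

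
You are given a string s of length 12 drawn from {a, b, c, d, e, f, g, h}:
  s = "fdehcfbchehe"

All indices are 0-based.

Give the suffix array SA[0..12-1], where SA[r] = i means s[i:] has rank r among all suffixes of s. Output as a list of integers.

sorted suffixes:
  #0 SA[0]=6  'bchehe'
  #1 SA[1]=4  'cfbchehe'
  #2 SA[2]=7  'chehe'
  #3 SA[3]=1  'dehcfbchehe'
  #4 SA[4]=11  'e'
  #5 SA[5]=2  'ehcfbchehe'
  #6 SA[6]=9  'ehe'
  #7 SA[7]=5  'fbchehe'
  #8 SA[8]=0  'fdehcfbchehe'
  #9 SA[9]=3  'hcfbchehe'
  #10 SA[10]=10  'he'
  #11 SA[11]=8  'hehe'

[6, 4, 7, 1, 11, 2, 9, 5, 0, 3, 10, 8]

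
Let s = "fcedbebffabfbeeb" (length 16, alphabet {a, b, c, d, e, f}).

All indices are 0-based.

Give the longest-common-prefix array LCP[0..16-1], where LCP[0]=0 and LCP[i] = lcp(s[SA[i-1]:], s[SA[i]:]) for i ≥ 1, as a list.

rank | idx | suffix
   0 |   9 | abfbeeb
   1 |  15 | b
   2 |   4 | bebffabfbeeb
   3 |  12 | beeb
   4 |  10 | bfbeeb
   5 |   6 | bffabfbeeb
   6 |   1 | cedbebffabfbeeb
   7 |   3 | dbebffabfbeeb
   8 |  14 | eb
   9 |   5 | ebffabfbeeb
  10 |   2 | edbebffabfbeeb
  11 |  13 | eeb
  12 |   8 | fabfbeeb
  13 |  11 | fbeeb
  14 |   0 | fcedbebffabfbeeb
  15 |   7 | ffabfbeeb

SA = [9, 15, 4, 12, 10, 6, 1, 3, 14, 5, 2, 13, 8, 11, 0, 7]
i: (SA[i-1],SA[i]) lcp shared
  1: (9,15) 0 ''
  2: (15,4) 1 'b'
  3: (4,12) 2 'be'
  4: (12,10) 1 'b'
  5: (10,6) 2 'bf'
  6: (6,1) 0 ''
  7: (1,3) 0 ''
  8: (3,14) 0 ''
  9: (14,5) 2 'eb'
  10: (5,2) 1 'e'
  11: (2,13) 1 'e'
  12: (13,8) 0 ''
  13: (8,11) 1 'f'
  14: (11,0) 1 'f'
  15: (0,7) 1 'f'

[0, 0, 1, 2, 1, 2, 0, 0, 0, 2, 1, 1, 0, 1, 1, 1]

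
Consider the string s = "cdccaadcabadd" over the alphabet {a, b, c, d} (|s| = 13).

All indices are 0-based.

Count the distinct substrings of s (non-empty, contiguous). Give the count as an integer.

sorted suffixes:
  #0 SA[0]=4  'aadcabadd'
  #1 SA[1]=8  'abadd'
  #2 SA[2]=5  'adcabadd'
  #3 SA[3]=10  'add'
  #4 SA[4]=9  'badd'
  #5 SA[5]=3  'caadcabadd'
  #6 SA[6]=7  'cabadd'
  #7 SA[7]=2  'ccaadcabadd'
  #8 SA[8]=0  'cdccaadcabadd'
  #9 SA[9]=12  'd'
  #10 SA[10]=6  'dcabadd'
  #11 SA[11]=1  'dccaadcabadd'
  #12 SA[12]=11  'dd'

SA = [4, 8, 5, 10, 9, 3, 7, 2, 0, 12, 6, 1, 11]
rank  pair      lcp
   1  s[4:],s[8:]  1  'a'
   2  s[8:],s[5:]  1  'a'
   3  s[5:],s[10:]  2  'ad'
   4  s[10:],s[9:]  0  ''
   5  s[9:],s[3:]  0  ''
   6  s[3:],s[7:]  2  'ca'
   7  s[7:],s[2:]  1  'c'
   8  s[2:],s[0:]  1  'c'
   9  s[0:],s[12:]  0  ''
  10  s[12:],s[6:]  1  'd'
  11  s[6:],s[1:]  2  'dc'
  12  s[1:],s[11:]  1  'd'

n(n+1)/2 = 13·14/2 = 91
Σ LCP = 0 + 1 + 1 + 2 + 0 + 0 + 2 + 1 + 1 + 0 + 1 + 2 + 1 = 12
distinct = 91 − 12 = 79

79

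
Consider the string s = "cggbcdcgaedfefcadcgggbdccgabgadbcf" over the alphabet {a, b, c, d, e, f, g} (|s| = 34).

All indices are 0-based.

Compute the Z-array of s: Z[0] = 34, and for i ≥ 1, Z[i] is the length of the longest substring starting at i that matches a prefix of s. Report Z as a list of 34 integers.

[34, 0, 0, 0, 1, 0, 2, 0, 0, 0, 0, 0, 0, 0, 1, 0, 0, 3, 0, 0, 0, 0, 0, 1, 2, 0, 0, 0, 0, 0, 0, 0, 1, 0]

Z[0]=34
i=1: i≥r, start 0; Z[1]=0
i=2: i≥r, start 0; Z[2]=0
i=3: i≥r, start 0; Z[3]=0
i=4: i≥r, start 0; Z[4]=1 extend→box=[4,5)
i=5: i≥r, start 0; Z[5]=0
i=6: i≥r, start 0; Z[6]=2 extend→box=[6,8)
i=7: min(r-i=1, Z[1]=0)=0; Z[7]=0
i=8: i≥r, start 0; Z[8]=0
i=9: i≥r, start 0; Z[9]=0
i=10: i≥r, start 0; Z[10]=0
i=11: i≥r, start 0; Z[11]=0
i=12: i≥r, start 0; Z[12]=0
i=13: i≥r, start 0; Z[13]=0
i=14: i≥r, start 0; Z[14]=1 extend→box=[14,15)
i=15: i≥r, start 0; Z[15]=0
i=16: i≥r, start 0; Z[16]=0
i=17: i≥r, start 0; Z[17]=3 extend→box=[17,20)
i=18: min(r-i=2, Z[1]=0)=0; Z[18]=0
i=19: min(r-i=1, Z[2]=0)=0; Z[19]=0
i=20: i≥r, start 0; Z[20]=0
i=21: i≥r, start 0; Z[21]=0
i=22: i≥r, start 0; Z[22]=0
i=23: i≥r, start 0; Z[23]=1 extend→box=[23,24)
i=24: i≥r, start 0; Z[24]=2 extend→box=[24,26)
i=25: min(r-i=1, Z[1]=0)=0; Z[25]=0
i=26: i≥r, start 0; Z[26]=0
i=27: i≥r, start 0; Z[27]=0
i=28: i≥r, start 0; Z[28]=0
i=29: i≥r, start 0; Z[29]=0
i=30: i≥r, start 0; Z[30]=0
i=31: i≥r, start 0; Z[31]=0
i=32: i≥r, start 0; Z[32]=1 extend→box=[32,33)
i=33: i≥r, start 0; Z[33]=0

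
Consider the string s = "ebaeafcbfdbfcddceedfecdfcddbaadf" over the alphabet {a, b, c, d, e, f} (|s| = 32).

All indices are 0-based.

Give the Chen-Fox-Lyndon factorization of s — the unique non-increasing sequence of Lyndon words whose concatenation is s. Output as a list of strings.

["e", "b", "aeafcbfdbfcddceedfecdfcddb", "aadf"]

emit factor 1: 'e' (i=0, period=1)
emit factor 2: 'b' (i=1, period=1)
emit factor 3: 'aeafcbfdbfcddceedfecdfcddb' (i=2, period=26)
emit factor 4: 'aadf' (i=28, period=4)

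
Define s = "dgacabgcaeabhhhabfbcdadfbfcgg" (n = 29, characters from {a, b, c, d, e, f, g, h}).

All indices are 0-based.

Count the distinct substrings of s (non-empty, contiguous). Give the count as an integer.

rank→(start, suffix):
  0 → (15, 'abfbcdadfbfcgg')
  1 → (4, 'abgcaeabhhhabfbcdadfbfcgg')
  2 → (10, 'abhhhabfbcdadfbfcgg')
  3 → (2, 'acabgcaeabhhhabfbcdadfbfcgg')
  4 → (21, 'adfbfcgg')
  5 → (8, 'aeabhhhabfbcdadfbfcgg')
  6 → (18, 'bcdadfbfcgg')
  7 → (16, 'bfbcdadfbfcgg')
  8 → (24, 'bfcgg')
  9 → (5, 'bgcaeabhhhabfbcdadfbfcgg')
  10 → (11, 'bhhhabfbcdadfbfcgg')
  11 → (3, 'cabgcaeabhhhabfbcdadfbfcgg')
  12 → (7, 'caeabhhhabfbcdadfbfcgg')
  13 → (19, 'cdadfbfcgg')
  14 → (26, 'cgg')
  15 → (20, 'dadfbfcgg')
  16 → (22, 'dfbfcgg')
  17 → (0, 'dgacabgcaeabhhhabfbcdadfbfcgg')
  18 → (9, 'eabhhhabfbcdadfbfcgg')
  19 → (17, 'fbcdadfbfcgg')
  20 → (23, 'fbfcgg')
  21 → (25, 'fcgg')
  22 → (28, 'g')
  23 → (1, 'gacabgcaeabhhhabfbcdadfbfcgg')
  24 → (6, 'gcaeabhhhabfbcdadfbfcgg')
  25 → (27, 'gg')
  26 → (14, 'habfbcdadfbfcgg')
  27 → (13, 'hhabfbcdadfbfcgg')
  28 → (12, 'hhhabfbcdadfbfcgg')

SA = [15, 4, 10, 2, 21, 8, 18, 16, 24, 5, 11, 3, 7, 19, 26, 20, 22, 0, 9, 17, 23, 25, 28, 1, 6, 27, 14, 13, 12]
[i] adj suffixes → lcp
  [1] 15/4 → 2 ('ab')
  [2] 4/10 → 2 ('ab')
  [3] 10/2 → 1 ('a')
  [4] 2/21 → 1 ('a')
  [5] 21/8 → 1 ('a')
  [6] 8/18 → 0 ('')
  [7] 18/16 → 1 ('b')
  [8] 16/24 → 2 ('bf')
  [9] 24/5 → 1 ('b')
  [10] 5/11 → 1 ('b')
  [11] 11/3 → 0 ('')
  [12] 3/7 → 2 ('ca')
  [13] 7/19 → 1 ('c')
  [14] 19/26 → 1 ('c')
  [15] 26/20 → 0 ('')
  [16] 20/22 → 1 ('d')
  [17] 22/0 → 1 ('d')
  [18] 0/9 → 0 ('')
  [19] 9/17 → 0 ('')
  [20] 17/23 → 2 ('fb')
  [21] 23/25 → 1 ('f')
  [22] 25/28 → 0 ('')
  [23] 28/1 → 1 ('g')
  [24] 1/6 → 1 ('g')
  [25] 6/27 → 1 ('g')
  [26] 27/14 → 0 ('')
  [27] 14/13 → 1 ('h')
  [28] 13/12 → 2 ('hh')

n(n+1)/2 = 29·30/2 = 435
Σ LCP = 0 + 2 + 2 + 1 + 1 + 1 + 0 + 1 + 2 + 1 + 1 + 0 + 2 + 1 + 1 + 0 + 1 + 1 + 0 + 0 + 2 + 1 + 0 + 1 + 1 + 1 + 0 + 1 + 2 = 27
distinct = 435 − 27 = 408

408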